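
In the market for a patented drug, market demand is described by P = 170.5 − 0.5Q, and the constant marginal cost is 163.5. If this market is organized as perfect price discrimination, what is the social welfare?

TS = 49

With perfect price discrimination, output is the efficient level Q = 14 (where demand meets MC), but every buyer pays their willingness to pay: CS = 0 and PS = total surplus.
TS = 49 (equal to competitive TS).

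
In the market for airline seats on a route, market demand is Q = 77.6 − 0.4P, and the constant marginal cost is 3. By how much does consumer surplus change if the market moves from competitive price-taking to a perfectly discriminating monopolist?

CS falls by 7296.2

Inverting demand: P = 194 − 2.5Q.
Perfect competition: P = MC = 3, so 194 − 2.5Q = 3 and Q = 76.4.
CS = ½·(194 − 3)·76.4 = 7296.2.
A perfectly discriminating monopolist sells every unit with P(Q) ≥ MC(Q), so output equals the competitive quantity Q = 76.4. Each buyer pays their reservation price, so CS = 0 and the firm captures all surplus.
CS = 0.
Change in consumer surplus: 0 − 7296.2 = −7296.2.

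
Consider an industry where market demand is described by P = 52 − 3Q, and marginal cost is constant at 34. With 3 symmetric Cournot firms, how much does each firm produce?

Cournot with 3 identical firms: the symmetric best-response condition is 52 − 12q = 34. Each firm produces q = 1.5, total output Q = 4.5, price P = 38.5.

q_i = 1.5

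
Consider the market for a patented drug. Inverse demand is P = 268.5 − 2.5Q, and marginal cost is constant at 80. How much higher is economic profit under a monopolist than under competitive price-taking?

Competitive firms price at marginal cost: P = 80, giving Q = 75.4.
Profit = (80 − 80)·75.4 = 0.
Monopoly sets MR = MC: 268.5 − 5Q = 80 ⇒ Q = 37.7, P = 268.5 − 2.5·37.7 = 174.25.
Profit = (174.25 − 80)·37.7 = 3553.225.
Change in economic profit: 3553.225 − 0 = 3553.225.

π rises by 3553.225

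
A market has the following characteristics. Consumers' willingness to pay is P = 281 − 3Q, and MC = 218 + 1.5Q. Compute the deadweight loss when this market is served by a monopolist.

DWL = 70.56

Competitive equilibrium sets price equal to marginal cost: 281 − 3Q = 218 + 1.5Q, so Q = 14 and P = 239.
Monopoly sets MR = MC: 281 − 6Q = 218 + 1.5Q ⇒ Q = 8.4, P = 281 − 3·8.4 = 255.8.
CS = ½·(281 − 239)·14 = 294; PS = (239·14 − 218·14 − ½·1.5·14²) = 147; TS = 441.
CS = ½·(281 − 255.8)·8.4 = 105.84; PS = (255.8·8.4 − 218·8.4 − ½·1.5·8.4²) = 264.6; TS = 370.44.
DWL = 441 − 370.44 = 70.56.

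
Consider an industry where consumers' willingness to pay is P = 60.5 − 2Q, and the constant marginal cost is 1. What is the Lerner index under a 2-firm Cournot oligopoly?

In a 2-firm Cournot equilibrium, symmetry and the first-order condition give q = (60.5 − 1)/(6) = 119/12. So Q = 119/6 and P = 125/6.
Lerner index = (P − MC)/P = (125/6 − 1)/(125/6) = 0.952.

Lerner index = 0.952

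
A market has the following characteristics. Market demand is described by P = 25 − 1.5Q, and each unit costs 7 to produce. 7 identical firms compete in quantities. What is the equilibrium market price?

With 7 symmetric Cournot firms, each firm's FOC gives 25 − 12q = 7, so q = 1.5, Q = 7·1.5 = 10.5, and P = 9.25.

P = 9.25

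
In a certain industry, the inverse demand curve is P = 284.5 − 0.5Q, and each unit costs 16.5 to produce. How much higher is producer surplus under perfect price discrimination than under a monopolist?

The monopolist equates marginal revenue to marginal cost: 284.5 − Q = 16.5, so Q = 268. From demand, P = 150.5.
PS = (150.5 − 16.5)·268 = 35912.
Under first-degree price discrimination the firm charges each unit its demand price and produces up to where P = MC, i.e. Q = 536. Consumer surplus is zero; producer surplus equals total surplus.
PS = ½·(284.5 − 16.5)·536 = 71824.
Change in producer surplus: 71824 − 35912 = 35912.

Producer surplus rises by 35912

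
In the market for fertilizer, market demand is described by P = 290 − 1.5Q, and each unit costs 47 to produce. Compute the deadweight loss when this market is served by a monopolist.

Perfect competition: P = MC = 47, so 290 − 1.5Q = 47 and Q = 162.
Monopoly sets MR = MC: 290 − 3Q = 47 ⇒ Q = 81, P = 290 − 1.5·81 = 168.5.
DWL is the triangle between Q = 81 and Q = 162: ½·(162 − 81)·(168.5 − 47) = 4920.75.

DWL = 4920.75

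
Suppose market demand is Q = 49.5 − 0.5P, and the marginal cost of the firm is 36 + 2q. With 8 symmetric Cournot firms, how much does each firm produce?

Inverting demand: P = 99 − 2Q.
Cournot with 8 identical firms: the symmetric best-response condition is 99 − 18q = 36 + 2q. Each firm produces q = 3.15, total output Q = 25.2, price P = 48.6.

q_i = 3.15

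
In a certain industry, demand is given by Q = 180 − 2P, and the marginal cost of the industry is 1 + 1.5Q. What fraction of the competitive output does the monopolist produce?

Q_m/Q_c = 0.8

Inverting demand: P = 90 − 0.5Q.
A monopolist chooses Q where MR = MC. MR = 90 − Q; setting this equal to 1 + 1.5Q gives Q = 35.6 and P = 72.2.
Competitive equilibrium sets price equal to marginal cost: 90 − 0.5Q = 1 + 1.5Q, so Q = 44.5 and P = 67.75.
Ratio Q_m/Q_c = 35.6/44.5 = 0.8.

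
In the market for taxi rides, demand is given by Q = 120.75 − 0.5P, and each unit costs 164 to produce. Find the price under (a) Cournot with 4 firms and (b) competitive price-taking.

Cournot: P = 179.5; Competition: P = 164

Inverting demand: P = 241.5 − 2Q.
In a 4-firm Cournot equilibrium, symmetry and the first-order condition give q = (241.5 − 164)/(10) = 7.75. So Q = 31 and P = 179.5.
Under competition P = MC = 164, so Q = (241.5 − 164)/2 = 38.75.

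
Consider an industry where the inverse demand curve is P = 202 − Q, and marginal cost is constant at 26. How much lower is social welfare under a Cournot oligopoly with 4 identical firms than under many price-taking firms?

Social welfare falls by 619.52

Perfect competition: P = MC = 26, so 202 − Q = 26 and Q = 176.
CS = ½·(202 − 26)·176 = 15488; PS = (26 − 26)·176 = 0; TS = 15488.
Cournot with 4 identical firms: the symmetric best-response condition is 202 − 5q = 26. Each firm produces q = 35.2, total output Q = 140.8, price P = 61.2.
CS = ½·(202 − 61.2)·140.8 = 9912.32; PS = (61.2 − 26)·140.8 = 4956.16; TS = 14868.48.
Change in social welfare: 14868.48 − 15488 = −619.52.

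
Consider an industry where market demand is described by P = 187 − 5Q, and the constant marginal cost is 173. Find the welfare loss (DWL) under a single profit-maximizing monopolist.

DWL = 4.9

Competitive firms price at marginal cost: P = 173, giving Q = 2.8.
A monopolist chooses Q where MR = MC. MR = 187 − 10Q; setting this equal to 173 gives Q = 1.4 and P = 180.
DWL is the triangle between Q = 1.4 and Q = 2.8: ½·(2.8 − 1.4)·(180 − 173) = 4.9.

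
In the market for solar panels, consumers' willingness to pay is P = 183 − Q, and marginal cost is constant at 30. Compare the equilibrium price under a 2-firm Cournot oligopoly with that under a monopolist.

Cournot with 2 identical firms: the symmetric best-response condition is 183 − 3q = 30. Each firm produces q = 51, total output Q = 102, price P = 81.
A monopolist chooses Q where MR = MC. MR = 183 − 2Q; setting this equal to 30 gives Q = 76.5 and P = 106.5.

Cournot: P = 81; Monopoly: P = 106.5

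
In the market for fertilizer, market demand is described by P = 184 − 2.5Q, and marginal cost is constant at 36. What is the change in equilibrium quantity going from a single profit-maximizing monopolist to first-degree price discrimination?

Q rises by 29.6

Monopoly sets MR = MC: 184 − 5Q = 36 ⇒ Q = 29.6, P = 184 − 2.5·29.6 = 110.
Under first-degree price discrimination the firm charges each unit its demand price and produces up to where P = MC, i.e. Q = 59.2. Consumer surplus is zero; producer surplus equals total surplus.
Change in equilibrium quantity: 59.2 − 29.6 = 29.6.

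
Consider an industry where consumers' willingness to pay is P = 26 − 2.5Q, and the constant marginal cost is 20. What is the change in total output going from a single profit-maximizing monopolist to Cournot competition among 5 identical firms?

Monopoly sets MR = MC: 26 − 5Q = 20 ⇒ Q = 1.2, P = 26 − 2.5·1.2 = 23.
With 5 symmetric Cournot firms, each firm's FOC gives 26 − 15q = 20, so q = 0.4, Q = 5·0.4 = 2, and P = 21.
Change in total output: 2 − 1.2 = 0.8.

Q rises by 0.8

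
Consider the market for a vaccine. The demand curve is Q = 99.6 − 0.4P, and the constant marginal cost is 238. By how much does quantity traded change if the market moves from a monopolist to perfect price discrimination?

Q rises by 2.2

Inverting demand: P = 249 − 2.5Q.
A monopolist chooses Q where MR = MC. MR = 249 − 5Q; setting this equal to 238 gives Q = 2.2 and P = 243.5.
With perfect price discrimination, output is the efficient level Q = 4.4 (where demand meets MC), but every buyer pays their willingness to pay: CS = 0 and PS = total surplus.
Change in quantity traded: 4.4 − 2.2 = 2.2.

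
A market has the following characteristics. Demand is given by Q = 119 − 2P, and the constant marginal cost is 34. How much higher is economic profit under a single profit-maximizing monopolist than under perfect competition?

π rises by 325.125

Inverting demand: P = 59.5 − 0.5Q.
Under competition P = MC = 34, so Q = (59.5 − 34)/0.5 = 51.
Profit = (34 − 34)·51 = 0.
A monopolist chooses Q where MR = MC. MR = 59.5 − Q; setting this equal to 34 gives Q = 25.5 and P = 46.75.
Profit = (46.75 − 34)·25.5 = 325.125.
Change in economic profit: 325.125 − 0 = 325.125.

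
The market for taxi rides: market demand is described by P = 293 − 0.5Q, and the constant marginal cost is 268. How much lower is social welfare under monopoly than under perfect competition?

Competitive firms price at marginal cost: P = 268, giving Q = 50.
CS = ½·(293 − 268)·50 = 625; PS = (268 − 268)·50 = 0; TS = 625.
Monopoly sets MR = MC: 293 − Q = 268 ⇒ Q = 25, P = 293 − 0.5·25 = 280.5.
CS = ½·(293 − 280.5)·25 = 156.25; PS = (280.5 − 268)·25 = 312.5; TS = 468.75.
Change in social welfare: 468.75 − 625 = −156.25.

Social welfare falls by 156.25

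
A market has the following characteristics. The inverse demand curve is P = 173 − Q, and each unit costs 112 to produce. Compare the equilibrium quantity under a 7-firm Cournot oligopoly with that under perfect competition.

Cournot with 7 identical firms: the symmetric best-response condition is 173 − 8q = 112. Each firm produces q = 7.625, total output Q = 53.375, price P = 119.625.
Competitive firms price at marginal cost: P = 112, giving Q = 61.

Cournot: Q = 53.375; Competition: Q = 61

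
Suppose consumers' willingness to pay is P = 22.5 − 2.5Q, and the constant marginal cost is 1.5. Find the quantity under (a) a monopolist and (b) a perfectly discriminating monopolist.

A monopolist chooses Q where MR = MC. MR = 22.5 − 5Q; setting this equal to 1.5 gives Q = 4.2 and P = 12.
A perfectly discriminating monopolist sells every unit with P(Q) ≥ MC(Q), so output equals the competitive quantity Q = 8.4. Each buyer pays their reservation price, so CS = 0 and the firm captures all surplus.

Monopoly: Q = 4.2; Perfect PD: Q = 8.4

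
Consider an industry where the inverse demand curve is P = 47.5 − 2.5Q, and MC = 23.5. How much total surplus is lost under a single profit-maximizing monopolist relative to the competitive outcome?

DWL = 28.8

Under competition P = MC = 23.5, so Q = (47.5 − 23.5)/2.5 = 9.6.
A monopolist chooses Q where MR = MC. MR = 47.5 − 5Q; setting this equal to 23.5 gives Q = 4.8 and P = 35.5.
DWL is the triangle between Q = 4.8 and Q = 9.6: ½·(9.6 − 4.8)·(35.5 − 23.5) = 28.8.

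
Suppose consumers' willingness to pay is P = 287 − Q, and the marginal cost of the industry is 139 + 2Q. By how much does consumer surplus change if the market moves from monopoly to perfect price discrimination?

A monopolist chooses Q where MR = MC. MR = 287 − 2Q; setting this equal to 139 + 2Q gives Q = 37 and P = 250.
CS = ½·(287 − 250)·37 = 684.5.
A perfectly discriminating monopolist sells every unit with P(Q) ≥ MC(Q), so output equals the competitive quantity Q = 148/3. Each buyer pays their reservation price, so CS = 0 and the firm captures all surplus.
CS = 0.
Change in consumer surplus: 0 − 684.5 = −684.5.

CS falls by 684.5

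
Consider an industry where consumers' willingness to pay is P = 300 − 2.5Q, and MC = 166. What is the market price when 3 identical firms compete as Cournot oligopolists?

P = 199.5

With 3 symmetric Cournot firms, each firm's FOC gives 300 − 10q = 166, so q = 13.4, Q = 3·13.4 = 40.2, and P = 199.5.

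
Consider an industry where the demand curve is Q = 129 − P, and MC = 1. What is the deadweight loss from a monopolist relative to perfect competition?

DWL = 2048

Inverting demand: P = 129 − Q.
Competitive firms price at marginal cost: P = 1, giving Q = 128.
A monopolist chooses Q where MR = MC. MR = 129 − 2Q; setting this equal to 1 gives Q = 64 and P = 65.
DWL is the triangle between Q = 64 and Q = 128: ½·(128 − 64)·(65 − 1) = 2048.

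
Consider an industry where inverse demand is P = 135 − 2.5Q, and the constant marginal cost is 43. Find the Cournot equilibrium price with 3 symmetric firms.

In a 3-firm Cournot equilibrium, symmetry and the first-order condition give q = (135 − 43)/(10) = 9.2. So Q = 27.6 and P = 66.

P = 66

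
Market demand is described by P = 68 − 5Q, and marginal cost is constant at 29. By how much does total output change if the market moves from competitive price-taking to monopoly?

Perfect competition: P = MC = 29, so 68 − 5Q = 29 and Q = 7.8.
The monopolist equates marginal revenue to marginal cost: 68 − 10Q = 29, so Q = 3.9. From demand, P = 48.5.
Change in total output: 3.9 − 7.8 = −3.9.

Q falls by 3.9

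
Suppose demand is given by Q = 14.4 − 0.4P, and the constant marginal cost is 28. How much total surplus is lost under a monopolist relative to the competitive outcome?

DWL = 3.2

Inverting demand: P = 36 − 2.5Q.
Under competition P = MC = 28, so Q = (36 − 28)/2.5 = 3.2.
Monopoly sets MR = MC: 36 − 5Q = 28 ⇒ Q = 1.6, P = 36 − 2.5·1.6 = 32.
DWL is the triangle between Q = 1.6 and Q = 3.2: ½·(3.2 − 1.6)·(32 − 28) = 3.2.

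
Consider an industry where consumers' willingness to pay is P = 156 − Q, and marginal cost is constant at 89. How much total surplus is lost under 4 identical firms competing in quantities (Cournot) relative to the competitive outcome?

DWL = 89.78

Competitive firms price at marginal cost: P = 89, giving Q = 67.
In a 4-firm Cournot equilibrium, symmetry and the first-order condition give q = (156 − 89)/(5) = 13.4. So Q = 53.6 and P = 102.4.
DWL is the triangle between Q = 53.6 and Q = 67: ½·(67 − 53.6)·(102.4 − 89) = 89.78.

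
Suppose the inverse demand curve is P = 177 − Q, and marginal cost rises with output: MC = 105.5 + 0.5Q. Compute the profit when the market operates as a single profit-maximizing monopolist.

Profit = 1022.45

Monopoly sets MR = MC: 177 − 2Q = 105.5 + 0.5Q ⇒ Q = 28.6, P = 177 − 28.6 = 148.4.
Profit = 148.4·28.6 − (105.5·28.6 + ½·0.5·28.6²) = 1022.45.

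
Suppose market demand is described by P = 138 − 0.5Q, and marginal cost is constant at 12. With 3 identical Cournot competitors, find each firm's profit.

π_i = 1984.5

Cournot with 3 identical firms: the symmetric best-response condition is 138 − 2q = 12. Each firm produces q = 63, total output Q = 189, price P = 43.5.
Each firm's profit = (43.5 − 12)·63 = 1984.5.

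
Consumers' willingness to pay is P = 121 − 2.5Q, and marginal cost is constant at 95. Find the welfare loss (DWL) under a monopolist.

DWL = 33.8

Competitive firms price at marginal cost: P = 95, giving Q = 10.4.
The monopolist equates marginal revenue to marginal cost: 121 − 5Q = 95, so Q = 5.2. From demand, P = 108.
DWL is the triangle between Q = 5.2 and Q = 10.4: ½·(10.4 − 5.2)·(108 − 95) = 33.8.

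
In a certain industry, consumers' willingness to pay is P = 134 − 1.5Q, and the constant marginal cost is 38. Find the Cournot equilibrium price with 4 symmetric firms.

Cournot with 4 identical firms: the symmetric best-response condition is 134 − 7.5q = 38. Each firm produces q = 12.8, total output Q = 51.2, price P = 57.2.

P = 57.2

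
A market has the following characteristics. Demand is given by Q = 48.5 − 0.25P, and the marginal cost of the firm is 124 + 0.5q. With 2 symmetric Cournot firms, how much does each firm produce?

q_i = 5.6

Inverting demand: P = 194 − 4Q.
Cournot with 2 identical firms: the symmetric best-response condition is 194 − 12q = 124 + 0.5q. Each firm produces q = 5.6, total output Q = 11.2, price P = 149.2.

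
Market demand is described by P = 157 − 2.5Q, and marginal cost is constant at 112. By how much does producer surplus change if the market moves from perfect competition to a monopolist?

Perfect competition: P = MC = 112, so 157 − 2.5Q = 112 and Q = 18.
PS = (112 − 112)·18 = 0.
A monopolist chooses Q where MR = MC. MR = 157 − 5Q; setting this equal to 112 gives Q = 9 and P = 134.5.
PS = (134.5 − 112)·9 = 202.5.
Change in producer surplus: 202.5 − 0 = 202.5.

PS rises by 202.5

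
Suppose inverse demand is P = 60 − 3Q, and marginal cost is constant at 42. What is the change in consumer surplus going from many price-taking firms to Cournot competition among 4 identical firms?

Consumer surplus falls by 19.44

Perfect competition: P = MC = 42, so 60 − 3Q = 42 and Q = 6.
CS = ½·(60 − 42)·6 = 54.
Cournot with 4 identical firms: the symmetric best-response condition is 60 − 15q = 42. Each firm produces q = 1.2, total output Q = 4.8, price P = 45.6.
CS = ½·(60 − 45.6)·4.8 = 34.56.
Change in consumer surplus: 34.56 − 54 = −19.44.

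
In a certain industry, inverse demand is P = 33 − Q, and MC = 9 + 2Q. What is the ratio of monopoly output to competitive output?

The monopolist equates marginal revenue to marginal cost: 33 − 2Q = 9 + 2Q, so Q = 6. From demand, P = 27.
Competitive equilibrium sets price equal to marginal cost: 33 − Q = 9 + 2Q, so Q = 8 and P = 25.
Ratio Q_m/Q_c = 6/8 = 0.75.

Q_m/Q_c = 0.75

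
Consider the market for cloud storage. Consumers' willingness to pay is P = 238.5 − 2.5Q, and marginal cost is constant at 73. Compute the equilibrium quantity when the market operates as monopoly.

The monopolist equates marginal revenue to marginal cost: 238.5 − 5Q = 73, so Q = 33.1. From demand, P = 155.75.

Q = 33.1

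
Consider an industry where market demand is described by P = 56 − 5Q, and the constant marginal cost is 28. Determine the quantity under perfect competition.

Perfect competition: P = MC = 28, so 56 − 5Q = 28 and Q = 5.6.

Q = 5.6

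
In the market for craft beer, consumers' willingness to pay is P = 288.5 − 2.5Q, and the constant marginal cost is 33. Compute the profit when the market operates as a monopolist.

A monopolist chooses Q where MR = MC. MR = 288.5 − 5Q; setting this equal to 33 gives Q = 51.1 and P = 160.75.
Profit = (160.75 − 33)·51.1 = 6528.025.

Profit = 6528.025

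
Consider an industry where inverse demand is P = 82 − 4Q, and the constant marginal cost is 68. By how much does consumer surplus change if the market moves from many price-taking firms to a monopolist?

Under competition P = MC = 68, so Q = (82 − 68)/4 = 3.5.
CS = ½·(82 − 68)·3.5 = 24.5.
A monopolist chooses Q where MR = MC. MR = 82 − 8Q; setting this equal to 68 gives Q = 1.75 and P = 75.
CS = ½·(82 − 75)·1.75 = 6.125.
Change in consumer surplus: 6.125 − 24.5 = −18.375.

CS falls by 18.375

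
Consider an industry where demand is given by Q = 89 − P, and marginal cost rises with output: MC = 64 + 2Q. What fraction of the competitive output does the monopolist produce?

Inverting demand: P = 89 − Q.
Monopoly sets MR = MC: 89 − 2Q = 64 + 2Q ⇒ Q = 6.25, P = 89 − 6.25 = 82.75.
Under competition P = MC: 89 − Q = 64 + 2Q ⇒ Q = 25/3, P = 242/3.
Ratio Q_m/Q_c = 6.25/(25/3) = 0.75.

Q_m/Q_c = 0.75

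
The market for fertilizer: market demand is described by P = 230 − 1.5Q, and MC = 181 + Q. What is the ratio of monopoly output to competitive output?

Q_m/Q_c = 0.625

The monopolist equates marginal revenue to marginal cost: 230 − 3Q = 181 + Q, so Q = 12.25. From demand, P = 211.625.
Under competition P = MC: 230 − 1.5Q = 181 + Q ⇒ Q = 19.6, P = 200.6.
Ratio Q_m/Q_c = 12.25/19.6 = 0.625.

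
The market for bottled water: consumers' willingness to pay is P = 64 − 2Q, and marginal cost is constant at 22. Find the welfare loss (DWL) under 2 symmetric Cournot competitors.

Competitive firms price at marginal cost: P = 22, giving Q = 21.
With 2 symmetric Cournot firms, each firm's FOC gives 64 − 6q = 22, so q = 7, Q = 2·7 = 14, and P = 36.
DWL is the triangle between Q = 14 and Q = 21: ½·(21 − 14)·(36 − 22) = 49.

DWL = 49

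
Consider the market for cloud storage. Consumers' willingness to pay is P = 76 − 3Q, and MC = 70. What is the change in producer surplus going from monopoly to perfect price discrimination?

Monopoly sets MR = MC: 76 − 6Q = 70 ⇒ Q = 1, P = 76 − 3·1 = 73.
PS = (73 − 70)·1 = 3.
A perfectly discriminating monopolist sells every unit with P(Q) ≥ MC(Q), so output equals the competitive quantity Q = 2. Each buyer pays their reservation price, so CS = 0 and the firm captures all surplus.
PS = ½·(76 − 70)·2 = 6.
Change in producer surplus: 6 − 3 = 3.

PS rises by 3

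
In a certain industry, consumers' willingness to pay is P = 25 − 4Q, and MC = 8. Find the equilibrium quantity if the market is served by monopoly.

Q = 2.125

A monopolist chooses Q where MR = MC. MR = 25 − 8Q; setting this equal to 8 gives Q = 2.125 and P = 16.5.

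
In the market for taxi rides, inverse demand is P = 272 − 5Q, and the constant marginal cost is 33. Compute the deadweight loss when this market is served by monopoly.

DWL = 1428.025

Competitive firms price at marginal cost: P = 33, giving Q = 47.8.
The monopolist equates marginal revenue to marginal cost: 272 − 10Q = 33, so Q = 23.9. From demand, P = 152.5.
DWL is the triangle between Q = 23.9 and Q = 47.8: ½·(47.8 − 23.9)·(152.5 − 33) = 1428.025.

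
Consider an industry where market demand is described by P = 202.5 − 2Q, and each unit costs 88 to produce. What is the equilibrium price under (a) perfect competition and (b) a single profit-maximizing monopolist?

Perfect competition: P = MC = 88, so 202.5 − 2Q = 88 and Q = 57.25.
The monopolist equates marginal revenue to marginal cost: 202.5 − 4Q = 88, so Q = 28.625. From demand, P = 145.25.

Competition: P = 88; Monopoly: P = 145.25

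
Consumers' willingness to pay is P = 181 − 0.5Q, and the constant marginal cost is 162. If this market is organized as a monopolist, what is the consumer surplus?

Monopoly sets MR = MC: 181 − Q = 162 ⇒ Q = 19, P = 181 − 0.5·19 = 171.5.
CS = ½·(181 − 171.5)·19 = 90.25.

CS = 90.25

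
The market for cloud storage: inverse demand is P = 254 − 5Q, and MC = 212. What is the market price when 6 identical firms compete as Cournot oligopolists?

In a 6-firm Cournot equilibrium, symmetry and the first-order condition give q = (254 − 212)/(35) = 1.2. So Q = 7.2 and P = 218.

P = 218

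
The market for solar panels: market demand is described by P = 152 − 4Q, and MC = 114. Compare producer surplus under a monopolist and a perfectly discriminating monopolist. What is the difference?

Producer surplus rises by 90.25

A monopolist chooses Q where MR = MC. MR = 152 − 8Q; setting this equal to 114 gives Q = 4.75 and P = 133.
PS = (133 − 114)·4.75 = 90.25.
With perfect price discrimination, output is the efficient level Q = 9.5 (where demand meets MC), but every buyer pays their willingness to pay: CS = 0 and PS = total surplus.
PS = ½·(152 − 114)·9.5 = 180.5.
Change in producer surplus: 180.5 − 90.25 = 90.25.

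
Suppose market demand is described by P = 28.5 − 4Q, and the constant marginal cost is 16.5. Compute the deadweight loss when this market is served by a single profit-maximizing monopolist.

DWL = 4.5

Perfect competition: P = MC = 16.5, so 28.5 − 4Q = 16.5 and Q = 3.
The monopolist equates marginal revenue to marginal cost: 28.5 − 8Q = 16.5, so Q = 1.5. From demand, P = 22.5.
DWL is the triangle between Q = 1.5 and Q = 3: ½·(3 − 1.5)·(22.5 − 16.5) = 4.5.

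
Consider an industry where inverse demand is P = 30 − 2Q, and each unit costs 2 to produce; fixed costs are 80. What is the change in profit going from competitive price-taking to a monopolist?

Perfect competition: P = MC = 2, so 30 − 2Q = 2 and Q = 14.
Profit = (2 − 2)·14 − 80 = −80.
The monopolist equates marginal revenue to marginal cost: 30 − 4Q = 2, so Q = 7. From demand, P = 16.
Profit = (16 − 2)·7 − 80 = 18.
Change in profit: 18 − −80 = 98.

Profit rises by 98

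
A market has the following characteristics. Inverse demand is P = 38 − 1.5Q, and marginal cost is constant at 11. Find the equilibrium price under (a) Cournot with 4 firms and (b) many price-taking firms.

Cournot: P = 16.4; Competition: P = 11

In a 4-firm Cournot equilibrium, symmetry and the first-order condition give q = (38 − 11)/(7.5) = 3.6. So Q = 14.4 and P = 16.4.
Under competition P = MC = 11, so Q = (38 − 11)/1.5 = 18.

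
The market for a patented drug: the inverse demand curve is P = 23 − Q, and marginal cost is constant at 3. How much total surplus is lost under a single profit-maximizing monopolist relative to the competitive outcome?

Competitive firms price at marginal cost: P = 3, giving Q = 20.
The monopolist equates marginal revenue to marginal cost: 23 − 2Q = 3, so Q = 10. From demand, P = 13.
DWL is the triangle between Q = 10 and Q = 20: ½·(20 − 10)·(13 − 3) = 50.

DWL = 50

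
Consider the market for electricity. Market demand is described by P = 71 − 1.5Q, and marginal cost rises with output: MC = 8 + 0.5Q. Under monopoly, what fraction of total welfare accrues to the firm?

PS/TS = 0.7

Monopoly sets MR = MC: 71 − 3Q = 8 + 0.5Q ⇒ Q = 18, P = 71 − 1.5·18 = 44.
CS = ½·(71 − 44)·18 = 243.
PS = P·Q − VC(Q) = 44·18 − (8·18 + ½·0.5·18²) = 567.
Share captured = PS/TS = 567/810 = 0.7.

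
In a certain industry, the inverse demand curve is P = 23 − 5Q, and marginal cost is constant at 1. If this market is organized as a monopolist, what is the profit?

Profit = 24.2

A monopolist chooses Q where MR = MC. MR = 23 − 10Q; setting this equal to 1 gives Q = 2.2 and P = 12.
Profit = (12 − 1)·2.2 = 24.2.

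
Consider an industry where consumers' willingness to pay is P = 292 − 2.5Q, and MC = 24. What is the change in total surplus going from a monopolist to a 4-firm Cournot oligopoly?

A monopolist chooses Q where MR = MC. MR = 292 − 5Q; setting this equal to 24 gives Q = 53.6 and P = 158.
CS = ½·(292 − 158)·53.6 = 3591.2; PS = (158 − 24)·53.6 = 7182.4; TS = 10773.6.
With 4 symmetric Cournot firms, each firm's FOC gives 292 − 12.5q = 24, so q = 21.44, Q = 4·21.44 = 85.76, and P = 77.6.
CS = ½·(292 − 77.6)·85.76 = 9193.472; PS = (77.6 − 24)·85.76 = 4596.736; TS = 13790.208.
Change in total surplus: 13790.208 − 10773.6 = 3016.608.

TS rises by 3016.608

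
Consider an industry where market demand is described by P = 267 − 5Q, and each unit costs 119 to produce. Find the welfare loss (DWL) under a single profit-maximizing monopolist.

Competitive firms price at marginal cost: P = 119, giving Q = 29.6.
A monopolist chooses Q where MR = MC. MR = 267 − 10Q; setting this equal to 119 gives Q = 14.8 and P = 193.
DWL is the triangle between Q = 14.8 and Q = 29.6: ½·(29.6 − 14.8)·(193 − 119) = 547.6.

DWL = 547.6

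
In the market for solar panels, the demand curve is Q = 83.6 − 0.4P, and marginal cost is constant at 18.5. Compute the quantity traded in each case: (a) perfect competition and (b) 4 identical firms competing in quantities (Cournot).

Inverting demand: P = 209 − 2.5Q.
Competitive firms price at marginal cost: P = 18.5, giving Q = 76.2.
With 4 symmetric Cournot firms, each firm's FOC gives 209 − 12.5q = 18.5, so q = 15.24, Q = 4·15.24 = 60.96, and P = 56.6.

Competition: Q = 76.2; Cournot: Q = 60.96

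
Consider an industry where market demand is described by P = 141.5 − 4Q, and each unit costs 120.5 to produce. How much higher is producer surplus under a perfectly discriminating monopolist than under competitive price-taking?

Perfect competition: P = MC = 120.5, so 141.5 − 4Q = 120.5 and Q = 5.25.
PS = (120.5 − 120.5)·5.25 = 0.
With perfect price discrimination, output is the efficient level Q = 5.25 (where demand meets MC), but every buyer pays their willingness to pay: CS = 0 and PS = total surplus.
PS = ½·(141.5 − 120.5)·5.25 = 55.125.
Change in producer surplus: 55.125 − 0 = 55.125.

PS rises by 55.125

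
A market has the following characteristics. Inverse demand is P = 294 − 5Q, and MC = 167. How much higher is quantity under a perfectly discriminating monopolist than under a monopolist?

A monopolist chooses Q where MR = MC. MR = 294 − 10Q; setting this equal to 167 gives Q = 12.7 and P = 230.5.
With perfect price discrimination, output is the efficient level Q = 25.4 (where demand meets MC), but every buyer pays their willingness to pay: CS = 0 and PS = total surplus.
Change in quantity: 25.4 − 12.7 = 12.7.

Q rises by 12.7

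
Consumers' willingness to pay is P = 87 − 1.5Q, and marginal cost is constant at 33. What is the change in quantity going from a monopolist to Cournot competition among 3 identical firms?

A monopolist chooses Q where MR = MC. MR = 87 − 3Q; setting this equal to 33 gives Q = 18 and P = 60.
Cournot with 3 identical firms: the symmetric best-response condition is 87 − 6q = 33. Each firm produces q = 9, total output Q = 27, price P = 46.5.
Change in quantity: 27 − 18 = 9.

Q rises by 9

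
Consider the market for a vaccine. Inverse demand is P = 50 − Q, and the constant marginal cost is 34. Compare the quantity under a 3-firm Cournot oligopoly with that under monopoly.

In a 3-firm Cournot equilibrium, symmetry and the first-order condition give q = (50 − 34)/(4) = 4. So Q = 12 and P = 38.
The monopolist equates marginal revenue to marginal cost: 50 − 2Q = 34, so Q = 8. From demand, P = 42.

Cournot: Q = 12; Monopoly: Q = 8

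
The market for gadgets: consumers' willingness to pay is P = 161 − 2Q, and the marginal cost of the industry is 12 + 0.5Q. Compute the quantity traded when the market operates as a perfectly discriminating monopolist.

With perfect price discrimination, output is the efficient level Q = 59.6 (where demand meets MC), but every buyer pays their willingness to pay: CS = 0 and PS = total surplus.

Q = 59.6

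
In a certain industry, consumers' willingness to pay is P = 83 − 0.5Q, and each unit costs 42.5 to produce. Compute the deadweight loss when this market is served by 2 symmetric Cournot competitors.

DWL = 182.25

Under competition P = MC = 42.5, so Q = (83 − 42.5)/0.5 = 81.
In a 2-firm Cournot equilibrium, symmetry and the first-order condition give q = (83 − 42.5)/(1.5) = 27. So Q = 54 and P = 56.
DWL is the triangle between Q = 54 and Q = 81: ½·(81 − 54)·(56 − 42.5) = 182.25.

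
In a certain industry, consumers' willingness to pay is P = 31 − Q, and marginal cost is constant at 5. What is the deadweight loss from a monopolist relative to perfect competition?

DWL = 84.5

Competitive firms price at marginal cost: P = 5, giving Q = 26.
The monopolist equates marginal revenue to marginal cost: 31 − 2Q = 5, so Q = 13. From demand, P = 18.
DWL is the triangle between Q = 13 and Q = 26: ½·(26 − 13)·(18 − 5) = 84.5.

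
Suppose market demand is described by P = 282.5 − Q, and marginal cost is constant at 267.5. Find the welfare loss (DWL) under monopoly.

Competitive firms price at marginal cost: P = 267.5, giving Q = 15.
A monopolist chooses Q where MR = MC. MR = 282.5 − 2Q; setting this equal to 267.5 gives Q = 7.5 and P = 275.
DWL is the triangle between Q = 7.5 and Q = 15: ½·(15 − 7.5)·(275 − 267.5) = 28.125.

DWL = 28.125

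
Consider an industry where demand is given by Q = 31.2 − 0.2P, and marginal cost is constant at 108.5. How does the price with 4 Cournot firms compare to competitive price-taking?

Cournot: P = 118; Competition: P = 108.5

Inverting demand: P = 156 − 5Q.
With 4 symmetric Cournot firms, each firm's FOC gives 156 − 25q = 108.5, so q = 1.9, Q = 4·1.9 = 7.6, and P = 118.
Perfect competition: P = MC = 108.5, so 156 − 5Q = 108.5 and Q = 9.5.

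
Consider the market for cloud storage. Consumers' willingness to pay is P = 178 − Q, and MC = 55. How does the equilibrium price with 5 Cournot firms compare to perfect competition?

In a 5-firm Cournot equilibrium, symmetry and the first-order condition give q = (178 − 55)/(6) = 20.5. So Q = 102.5 and P = 75.5.
Competitive firms price at marginal cost: P = 55, giving Q = 123.

Cournot: P = 75.5; Competition: P = 55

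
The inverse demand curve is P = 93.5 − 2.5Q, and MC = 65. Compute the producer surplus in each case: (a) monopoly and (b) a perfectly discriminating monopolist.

The monopolist equates marginal revenue to marginal cost: 93.5 − 5Q = 65, so Q = 5.7. From demand, P = 79.25.
PS = (79.25 − 65)·5.7 = 81.225.
Under first-degree price discrimination the firm charges each unit its demand price and produces up to where P = MC, i.e. Q = 11.4. Consumer surplus is zero; producer surplus equals total surplus.
PS = ½·(93.5 − 65)·11.4 = 162.45.

Monopoly: PS = 81.225; Perfect PD: PS = 162.45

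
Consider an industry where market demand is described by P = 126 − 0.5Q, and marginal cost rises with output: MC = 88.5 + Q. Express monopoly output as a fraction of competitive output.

Monopoly sets MR = MC: 126 − Q = 88.5 + Q ⇒ Q = 18.75, P = 126 − 0.5·18.75 = 116.625.
Under competition P = MC: 126 − 0.5Q = 88.5 + Q ⇒ Q = 25, P = 113.5.
Ratio Q_m/Q_c = 18.75/25 = 0.75.

Q_m/Q_c = 0.75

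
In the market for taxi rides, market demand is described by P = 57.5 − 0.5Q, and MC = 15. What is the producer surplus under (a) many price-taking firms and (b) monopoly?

Competition: PS = 0; Monopoly: PS = 903.125

Competitive firms price at marginal cost: P = 15, giving Q = 85.
PS = (15 − 15)·85 = 0.
A monopolist chooses Q where MR = MC. MR = 57.5 − Q; setting this equal to 15 gives Q = 42.5 and P = 36.25.
PS = (36.25 − 15)·42.5 = 903.125.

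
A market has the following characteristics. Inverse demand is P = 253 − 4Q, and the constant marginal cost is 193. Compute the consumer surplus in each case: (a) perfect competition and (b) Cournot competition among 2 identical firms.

Competition: CS = 450; Cournot: CS = 200

Competitive firms price at marginal cost: P = 193, giving Q = 15.
CS = ½·(253 − 193)·15 = 450.
With 2 symmetric Cournot firms, each firm's FOC gives 253 − 12q = 193, so q = 5, Q = 2·5 = 10, and P = 213.
CS = ½·(253 − 213)·10 = 200.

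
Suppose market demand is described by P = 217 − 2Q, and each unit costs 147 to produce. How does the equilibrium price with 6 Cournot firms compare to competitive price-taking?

With 6 symmetric Cournot firms, each firm's FOC gives 217 − 14q = 147, so q = 5, Q = 6·5 = 30, and P = 157.
Under competition P = MC = 147, so Q = (217 − 147)/2 = 35.

Cournot: P = 157; Competition: P = 147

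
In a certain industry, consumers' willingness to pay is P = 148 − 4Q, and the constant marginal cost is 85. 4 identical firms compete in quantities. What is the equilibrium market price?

P = 97.6

With 4 symmetric Cournot firms, each firm's FOC gives 148 − 20q = 85, so q = 3.15, Q = 4·3.15 = 12.6, and P = 97.6.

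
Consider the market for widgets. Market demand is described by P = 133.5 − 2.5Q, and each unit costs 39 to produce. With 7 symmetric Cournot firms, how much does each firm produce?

Cournot with 7 identical firms: the symmetric best-response condition is 133.5 − 20q = 39. Each firm produces q = 4.725, total output Q = 33.075, price P = 813/16.

q_i = 4.725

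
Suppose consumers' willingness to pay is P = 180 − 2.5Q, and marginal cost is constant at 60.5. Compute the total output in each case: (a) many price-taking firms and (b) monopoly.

Under competition P = MC = 60.5, so Q = (180 − 60.5)/2.5 = 47.8.
Monopoly sets MR = MC: 180 − 5Q = 60.5 ⇒ Q = 23.9, P = 180 − 2.5·23.9 = 120.25.

Competition: Q = 47.8; Monopoly: Q = 23.9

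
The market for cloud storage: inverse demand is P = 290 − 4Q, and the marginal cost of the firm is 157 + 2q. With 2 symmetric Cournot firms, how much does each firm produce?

In a 2-firm Cournot equilibrium, symmetry and the first-order condition give q = (290 − 157)/(14) = 9.5. So Q = 19 and P = 214.

q_i = 9.5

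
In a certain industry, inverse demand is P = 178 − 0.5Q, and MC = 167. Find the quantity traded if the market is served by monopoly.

Q = 11

Monopoly sets MR = MC: 178 − Q = 167 ⇒ Q = 11, P = 178 − 0.5·11 = 172.5.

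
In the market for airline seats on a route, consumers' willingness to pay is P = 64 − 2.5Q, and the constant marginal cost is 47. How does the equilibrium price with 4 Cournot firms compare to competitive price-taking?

Cournot: P = 50.4; Competition: P = 47

In a 4-firm Cournot equilibrium, symmetry and the first-order condition give q = (64 − 47)/(12.5) = 1.36. So Q = 5.44 and P = 50.4.
Perfect competition: P = MC = 47, so 64 − 2.5Q = 47 and Q = 6.8.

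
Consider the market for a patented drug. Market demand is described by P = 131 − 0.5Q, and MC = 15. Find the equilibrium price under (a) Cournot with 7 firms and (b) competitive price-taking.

Cournot: P = 29.5; Competition: P = 15

In a 7-firm Cournot equilibrium, symmetry and the first-order condition give q = (131 − 15)/(4) = 29. So Q = 203 and P = 29.5.
Perfect competition: P = MC = 15, so 131 − 0.5Q = 15 and Q = 232.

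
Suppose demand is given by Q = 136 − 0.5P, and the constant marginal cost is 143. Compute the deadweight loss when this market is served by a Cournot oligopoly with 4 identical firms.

Inverting demand: P = 272 − 2Q.
Perfect competition: P = MC = 143, so 272 − 2Q = 143 and Q = 64.5.
With 4 symmetric Cournot firms, each firm's FOC gives 272 − 10q = 143, so q = 12.9, Q = 4·12.9 = 51.6, and P = 168.8.
DWL is the triangle between Q = 51.6 and Q = 64.5: ½·(64.5 − 51.6)·(168.8 − 143) = 166.41.

DWL = 166.41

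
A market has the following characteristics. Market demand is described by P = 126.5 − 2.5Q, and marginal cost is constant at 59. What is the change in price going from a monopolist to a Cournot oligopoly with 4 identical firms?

Price falls by 20.25

The monopolist equates marginal revenue to marginal cost: 126.5 − 5Q = 59, so Q = 13.5. From demand, P = 92.75.
Cournot with 4 identical firms: the symmetric best-response condition is 126.5 − 12.5q = 59. Each firm produces q = 5.4, total output Q = 21.6, price P = 72.5.
Change in price: 72.5 − 92.75 = −20.25.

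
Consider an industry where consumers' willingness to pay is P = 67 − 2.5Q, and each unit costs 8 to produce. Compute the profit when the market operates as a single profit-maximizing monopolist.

Profit = 348.1

A monopolist chooses Q where MR = MC. MR = 67 − 5Q; setting this equal to 8 gives Q = 11.8 and P = 37.5.
Profit = (37.5 − 8)·11.8 = 348.1.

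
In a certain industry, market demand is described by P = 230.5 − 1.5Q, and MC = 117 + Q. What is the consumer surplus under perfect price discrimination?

CS = 0

With perfect price discrimination, output is the efficient level Q = 45.4 (where demand meets MC), but every buyer pays their willingness to pay: CS = 0 and PS = total surplus.
CS = 0.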